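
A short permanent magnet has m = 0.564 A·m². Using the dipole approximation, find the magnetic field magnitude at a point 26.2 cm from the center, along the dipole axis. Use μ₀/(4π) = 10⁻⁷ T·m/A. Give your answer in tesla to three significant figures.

B ≈ 6.27×10⁻⁶ T

On axis B = (μ₀/4π)·2m/r³.
B = 2·(10⁻⁷)·(0.564) / (0.262)³ = 6.272×10⁻⁶ T.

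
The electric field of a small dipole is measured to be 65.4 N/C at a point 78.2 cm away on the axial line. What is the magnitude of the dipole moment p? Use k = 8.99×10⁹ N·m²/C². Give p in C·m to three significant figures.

p ≈ 1.74×10⁻⁹ C·m

On axis E = 2kp/r³, so p = Er³/(2k).
p = (65.4)·(0.782)³ / (2·8.99×10⁹) = 1.739×10⁻⁹ C·m.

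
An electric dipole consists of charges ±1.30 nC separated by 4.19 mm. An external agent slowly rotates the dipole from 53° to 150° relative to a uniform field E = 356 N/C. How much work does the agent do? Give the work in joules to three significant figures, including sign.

W ≈ 2.85×10⁻⁹ J

Dipole moment p = qd = (1.30×10⁻⁹ C)(0.00419 m) = 5.447×10⁻¹² C·m.
W_ext = ΔU = U(θ₂) − U(θ₁) = −pE cosθ₂ − (−pE cosθ₁) = pE(cosθ₁ − cosθ₂).
W = (5.447×10⁻¹²)(356)·(cos53° − cos150°) = (1.939×10⁻⁹)·(+1.4678) = 2.846×10⁻⁹ J.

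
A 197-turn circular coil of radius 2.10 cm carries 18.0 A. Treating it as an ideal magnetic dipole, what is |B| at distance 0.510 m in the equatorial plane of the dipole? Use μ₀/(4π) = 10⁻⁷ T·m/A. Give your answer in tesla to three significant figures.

m = NIA = NIπa² = 197·(18.0)·π·(0.0210)² = 4.913 A·m².
In the equatorial plane B = (μ₀/4π)·m/r³ (half the axial value).
B = (10⁻⁷)·(4.913) / (0.510)³ = 3.704×10⁻⁶ T.

B ≈ 3.70×10⁻⁶ T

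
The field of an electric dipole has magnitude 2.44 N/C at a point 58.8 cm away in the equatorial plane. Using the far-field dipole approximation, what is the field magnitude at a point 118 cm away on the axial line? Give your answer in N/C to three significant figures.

E ≈ 0.604 N/C

Dipole fields scale as 1/r³ in the far field.
The axial field is twice the equatorial field at the same r, so the geometry factor is 2/1.
E₂ = E₁ · (2/1) · (r₁/r₂)³ = 2.44 · 2 · (58.8/118)³.
(r₁/r₂)³ = (0.4983)³ = 0.1237.
E₂ ≈ 0.6038 N/C.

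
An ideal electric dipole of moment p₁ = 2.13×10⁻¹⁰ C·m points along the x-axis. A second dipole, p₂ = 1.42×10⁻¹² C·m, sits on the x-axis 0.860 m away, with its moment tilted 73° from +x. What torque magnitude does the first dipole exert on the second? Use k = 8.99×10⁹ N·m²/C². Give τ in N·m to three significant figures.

The second dipole sits on the axis of the first, so the field there is axial: E₁ = 2kp₁/r³ along +x.
E₁ = 2(8.99×10⁹)(2.13×10⁻¹⁰)/(0.860)³ = 6.021 N/C.
Torque on the second dipole: τ = p₂ E₁ sinθ.
τ = (1.42×10⁻¹²)(6.021)·sin73° = 8.176×10⁻¹² N·m.

τ ≈ 8.18×10⁻¹² N·m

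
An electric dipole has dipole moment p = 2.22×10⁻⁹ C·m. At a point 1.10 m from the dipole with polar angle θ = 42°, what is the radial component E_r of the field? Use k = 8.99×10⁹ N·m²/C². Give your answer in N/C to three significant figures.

For a dipole, E_r = (2kp cosθ)/r³.
kp/r³ = (8.99×10⁹)(2.22×10⁻⁹)/(1.10)³ = 14.99 N/C.
E_r = 2·14.99·cos42° = 22.29 N/C.

E_r ≈ 22.3 N/C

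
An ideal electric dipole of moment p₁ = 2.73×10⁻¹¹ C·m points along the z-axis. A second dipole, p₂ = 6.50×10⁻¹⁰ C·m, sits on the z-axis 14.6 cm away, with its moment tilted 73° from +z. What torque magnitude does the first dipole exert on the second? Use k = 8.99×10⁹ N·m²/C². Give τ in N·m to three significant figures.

The second dipole sits on the axis of the first, so the field there is axial: E₁ = 2kp₁/r³ along +z.
E₁ = 2(8.99×10⁹)(2.73×10⁻¹¹)/(0.146)³ = 157.7 N/C.
Torque on the second dipole: τ = p₂ E₁ sinθ.
τ = (6.50×10⁻¹⁰)(157.7)·sin73° = 9.804×10⁻⁸ N·m.

τ ≈ 9.80×10⁻⁸ N·m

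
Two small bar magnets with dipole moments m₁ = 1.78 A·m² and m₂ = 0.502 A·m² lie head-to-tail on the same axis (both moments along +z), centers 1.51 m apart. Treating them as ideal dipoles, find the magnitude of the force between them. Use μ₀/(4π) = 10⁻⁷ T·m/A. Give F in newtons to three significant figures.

F ≈ 1.03×10⁻⁷ N

On-axis B of dipole 1: B = (μ₀/4π)·2m₁/r³. Force on dipole 2: F = m₂·dB/dr.
dB/dr = −(μ₀/4π)·6m₁/r⁴, so |F| = (μ₀/4π)·6m₁m₂/r⁴.
F = 6(10⁻⁷)(1.78)(0.502)/(1.51)⁴ = 1.031×10⁻⁷ N.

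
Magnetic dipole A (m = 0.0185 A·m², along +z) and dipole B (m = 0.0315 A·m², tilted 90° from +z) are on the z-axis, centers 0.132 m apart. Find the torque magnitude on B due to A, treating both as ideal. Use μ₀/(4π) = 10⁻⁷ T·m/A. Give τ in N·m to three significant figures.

Dipole B is on the axis of dipole A, so B₁ there is axial: B₁ = (μ₀/4π)·2m₁/r³ along +z.
B₁ = 2(10⁻⁷)(0.0185)/(0.132)³ = 1.609×10⁻⁶ T.
τ = m₂ B₁ sinθ.
τ = (0.0315)(1.609×10⁻⁶)·sin90° = 5.067×10⁻⁸ N·m.

τ ≈ 5.07×10⁻⁸ N·m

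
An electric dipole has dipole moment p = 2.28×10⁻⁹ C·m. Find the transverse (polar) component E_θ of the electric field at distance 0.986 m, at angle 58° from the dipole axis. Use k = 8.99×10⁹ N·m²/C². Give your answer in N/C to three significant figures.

For a dipole, E_θ = (kp sinθ)/r³.
kp/r³ = (8.99×10⁹)(2.28×10⁻⁹)/(0.986)³ = 21.38 N/C.
E_θ = 21.38·sin58° = 18.13 N/C.

E_θ ≈ 18.1 N/C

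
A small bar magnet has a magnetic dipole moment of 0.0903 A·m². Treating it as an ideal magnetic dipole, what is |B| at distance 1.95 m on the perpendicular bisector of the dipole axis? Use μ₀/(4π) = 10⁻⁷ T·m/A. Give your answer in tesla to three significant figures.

B ≈ 1.22×10⁻⁹ T

In the equatorial plane B = (μ₀/4π)·m/r³ (half the axial value).
B = (10⁻⁷)·(0.0903) / (1.95)³ = 1.218×10⁻⁹ T.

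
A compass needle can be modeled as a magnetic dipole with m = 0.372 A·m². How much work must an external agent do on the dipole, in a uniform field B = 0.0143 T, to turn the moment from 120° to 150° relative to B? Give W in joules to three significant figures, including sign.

W_ext = ΔU = −mB cosθ₂ + mB cosθ₁ = mB(cosθ₁ − cosθ₂).
W = (0.372)(0.0143)·(cos120° − cos150°) = (0.005320)·(+0.3660) = 0.001947 J.

W ≈ 0.00195 J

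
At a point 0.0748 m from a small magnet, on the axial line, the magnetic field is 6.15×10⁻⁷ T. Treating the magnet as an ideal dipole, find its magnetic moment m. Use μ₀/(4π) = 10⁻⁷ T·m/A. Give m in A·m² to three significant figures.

m ≈ 0.00129 A·m²

On axis B = (μ₀/4π)·2m/r³, so m = Br³·4π/(μ₀·2).
m = (6.15×10⁻⁷)·(0.0748)³ / (2·10⁻⁷) = 0.001287 A·m².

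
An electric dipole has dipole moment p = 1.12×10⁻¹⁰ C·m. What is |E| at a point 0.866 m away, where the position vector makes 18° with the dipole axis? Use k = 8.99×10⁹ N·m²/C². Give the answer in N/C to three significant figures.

E ≈ 2.99 N/C

At angle θ the dipole field magnitude is E = (kp/r³)·√(1 + 3cos²θ).
kp/r³ = (8.99×10⁹)(1.12×10⁻¹⁰) / (0.866)³ = 1.550 N/C.
√(1 + 3cos²18°) = √(1 + 3·0.9045) = √3.7135 ≈ 1.9271.
E ≈ 1.550 × 1.927 = 2.988 N/C.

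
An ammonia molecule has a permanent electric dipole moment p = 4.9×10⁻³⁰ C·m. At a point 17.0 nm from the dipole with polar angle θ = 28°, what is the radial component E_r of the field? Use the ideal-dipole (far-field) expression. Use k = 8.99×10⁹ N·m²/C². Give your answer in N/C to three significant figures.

For a dipole, E_r = (2kp cosθ)/r³.
kp/r³ = (8.99×10⁹)(4.90×10⁻³⁰)/(1.70×10⁻⁸)³ = 8966 N/C.
E_r = 2·8966·cos28° = 1.583×10⁴ N/C.

E_r ≈ 1.58×10⁴ N/C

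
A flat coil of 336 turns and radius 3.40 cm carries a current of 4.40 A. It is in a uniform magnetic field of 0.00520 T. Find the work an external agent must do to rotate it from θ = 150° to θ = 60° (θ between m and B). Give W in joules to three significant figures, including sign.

m = NIA = NIπa² = 336·(4.40)·π·(0.0340)² = 5.369 A·m².
W_ext = ΔU = −mB cosθ₂ + mB cosθ₁ = mB(cosθ₁ − cosθ₂).
W = (5.369)(0.00520)·(cos150° − cos60°) = (0.02792)·(-1.3660) = -0.03814 J.

W ≈ -0.0381 J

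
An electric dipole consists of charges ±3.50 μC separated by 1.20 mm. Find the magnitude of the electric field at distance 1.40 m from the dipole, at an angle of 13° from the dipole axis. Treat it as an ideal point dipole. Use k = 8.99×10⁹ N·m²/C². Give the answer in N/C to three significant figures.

Dipole moment p = qd = (3.50×10⁻⁶ C)(0.00120 m) = 4.20×10⁻⁹ C·m.
At angle θ the dipole field magnitude is E = (kp/r³)·√(1 + 3cos²θ).
kp/r³ = (8.99×10⁹)(4.20×10⁻⁹) / (1.40)³ = 13.76 N/C.
√(1 + 3cos²13°) = √(1 + 3·0.9494) = √3.8482 ≈ 1.9617.
E ≈ 13.76 × 1.962 = 26.99 N/C.

E ≈ 27.0 N/C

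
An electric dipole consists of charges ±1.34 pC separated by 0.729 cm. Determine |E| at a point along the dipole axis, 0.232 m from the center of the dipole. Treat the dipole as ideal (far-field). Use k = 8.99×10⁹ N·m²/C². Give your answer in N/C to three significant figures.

E ≈ 0.0141 N/C

Dipole moment p = qd = (1.34×10⁻¹² C)(0.00729 m) = 9.769×10⁻¹⁵ C·m.
On the dipole axis E = 2kp/r³.
E = 2·(8.99×10⁹)(9.769×10⁻¹⁵) / (0.232)³ = 0.01407 N/C.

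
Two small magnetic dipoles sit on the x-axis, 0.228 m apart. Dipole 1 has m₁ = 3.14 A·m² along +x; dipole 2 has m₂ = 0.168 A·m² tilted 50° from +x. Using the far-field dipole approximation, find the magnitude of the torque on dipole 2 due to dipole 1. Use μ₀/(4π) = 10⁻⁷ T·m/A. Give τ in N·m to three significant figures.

Dipole B is on the axis of dipole A, so B₁ there is axial: B₁ = (μ₀/4π)·2m₁/r³ along +x.
B₁ = 2(10⁻⁷)(3.14)/(0.228)³ = 5.299×10⁻⁵ T.
τ = m₂ B₁ sinθ.
τ = (0.168)(5.299×10⁻⁵)·sin50° = 6.819×10⁻⁶ N·m.

τ ≈ 6.82×10⁻⁶ N·m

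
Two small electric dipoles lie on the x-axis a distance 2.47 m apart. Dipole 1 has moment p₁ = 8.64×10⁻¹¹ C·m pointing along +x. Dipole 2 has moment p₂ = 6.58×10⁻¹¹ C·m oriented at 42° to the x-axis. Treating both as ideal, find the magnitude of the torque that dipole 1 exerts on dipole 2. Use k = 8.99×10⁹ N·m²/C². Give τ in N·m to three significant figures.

τ ≈ 4.54×10⁻¹² N·m

The second dipole sits on the axis of the first, so the field there is axial: E₁ = 2kp₁/r³ along +x.
E₁ = 2(8.99×10⁹)(8.64×10⁻¹¹)/(2.47)³ = 0.1031 N/C.
Torque on the second dipole: τ = p₂ E₁ sinθ.
τ = (6.58×10⁻¹¹)(0.1031)·sin42° = 4.539×10⁻¹² N·m.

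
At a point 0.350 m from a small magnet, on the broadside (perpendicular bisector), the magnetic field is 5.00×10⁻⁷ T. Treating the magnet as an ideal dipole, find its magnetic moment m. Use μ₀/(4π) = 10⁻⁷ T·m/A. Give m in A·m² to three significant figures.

m ≈ 0.214 A·m²

In the equatorial plane B = (μ₀/4π)·m/r³, so m = Br³·4π/(μ₀).
m = (5.00×10⁻⁷)·(0.350)³ / (10⁻⁷) = 0.2144 A·m².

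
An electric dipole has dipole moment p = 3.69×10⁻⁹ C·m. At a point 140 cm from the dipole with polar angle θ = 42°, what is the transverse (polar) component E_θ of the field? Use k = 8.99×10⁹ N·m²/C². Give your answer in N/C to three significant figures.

E_θ ≈ 8.09 N/C

For a dipole, E_θ = (kp sinθ)/r³.
kp/r³ = (8.99×10⁹)(3.69×10⁻⁹)/(1.40)³ = 12.09 N/C.
E_θ = 12.09·sin42° = 8.089 N/C.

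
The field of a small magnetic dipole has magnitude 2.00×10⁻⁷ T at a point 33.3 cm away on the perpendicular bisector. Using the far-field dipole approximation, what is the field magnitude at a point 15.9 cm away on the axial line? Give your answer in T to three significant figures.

B ≈ 3.67×10⁻⁶ T

Dipole fields scale as 1/r³ in the far field.
The axial field is twice the equatorial field at the same r, so the geometry factor is 2/1.
B₂ = B₁ · (2/1) · (r₁/r₂)³ = 2.00×10⁻⁷ · 2 · (33.3/15.9)³.
(r₁/r₂)³ = (2.094)³ = 9.186.
B₂ ≈ 3.675×10⁻⁶ T.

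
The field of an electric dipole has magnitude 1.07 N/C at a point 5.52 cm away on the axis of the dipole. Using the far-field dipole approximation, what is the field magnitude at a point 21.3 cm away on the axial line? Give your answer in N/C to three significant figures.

Dipole fields scale as 1/r³ in the far field; the geometry is the same at both points.
E₂ = E₁ · (r₁/r₂)³ = 1.07 · (5.52/21.3)³.
(r₁/r₂)³ = (0.2592)³ = 0.01741.
E₂ ≈ 0.01862 N/C.

E ≈ 0.0186 N/C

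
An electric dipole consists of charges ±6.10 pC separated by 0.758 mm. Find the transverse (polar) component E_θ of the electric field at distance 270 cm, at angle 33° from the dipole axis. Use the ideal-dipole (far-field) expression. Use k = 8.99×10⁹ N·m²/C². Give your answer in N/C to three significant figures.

Dipole moment p = qd = (6.10×10⁻¹² C)(7.58×10⁻⁴ m) = 4.624×10⁻¹⁵ C·m.
For a dipole, E_θ = (kp sinθ)/r³.
kp/r³ = (8.99×10⁹)(4.624×10⁻¹⁵)/(2.70)³ = 2.112×10⁻⁶ N/C.
E_θ = 2.112×10⁻⁶·sin33° = 1.150×10⁻⁶ N/C.

E_θ ≈ 1.15×10⁻⁶ N/C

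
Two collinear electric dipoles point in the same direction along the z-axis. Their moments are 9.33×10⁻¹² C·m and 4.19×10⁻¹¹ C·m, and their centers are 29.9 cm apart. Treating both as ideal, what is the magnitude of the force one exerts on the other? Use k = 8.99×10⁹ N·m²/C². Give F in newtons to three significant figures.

On-axis field of dipole 1 at distance r: E = 2kp₁/r³. Force on dipole 2 is F = p₂·dE/dr (gradient along axis).
dE/dr = −6kp₁/r⁴, so |F| = 6kp₁p₂/r⁴ (attractive for aligned moments).
F = 6(8.99×10⁹)(9.33×10⁻¹²)(4.19×10⁻¹¹)/(0.299)⁴ = 2.638×10⁻⁹ N.

F ≈ 2.64×10⁻⁹ N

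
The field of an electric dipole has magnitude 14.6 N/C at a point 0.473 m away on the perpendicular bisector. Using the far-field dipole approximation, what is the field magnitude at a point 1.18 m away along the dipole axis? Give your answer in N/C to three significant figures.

E ≈ 1.88 N/C

Dipole fields scale as 1/r³ in the far field.
The axial field is twice the equatorial field at the same r, so the geometry factor is 2/1.
E₂ = E₁ · (2/1) · (r₁/r₂)³ = 14.6 · 2 · (0.473/1.18)³.
(r₁/r₂)³ = (0.4008)³ = 0.06441.
E₂ ≈ 1.881 N/C.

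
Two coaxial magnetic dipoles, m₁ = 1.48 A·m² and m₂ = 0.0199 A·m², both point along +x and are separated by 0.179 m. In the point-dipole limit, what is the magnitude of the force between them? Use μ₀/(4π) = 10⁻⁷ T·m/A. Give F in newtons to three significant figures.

F ≈ 1.72×10⁻⁵ N

On-axis B of dipole 1: B = (μ₀/4π)·2m₁/r³. Force on dipole 2: F = m₂·dB/dr.
dB/dr = −(μ₀/4π)·6m₁/r⁴, so |F| = (μ₀/4π)·6m₁m₂/r⁴.
F = 6(10⁻⁷)(1.48)(0.0199)/(0.179)⁴ = 1.721×10⁻⁵ N.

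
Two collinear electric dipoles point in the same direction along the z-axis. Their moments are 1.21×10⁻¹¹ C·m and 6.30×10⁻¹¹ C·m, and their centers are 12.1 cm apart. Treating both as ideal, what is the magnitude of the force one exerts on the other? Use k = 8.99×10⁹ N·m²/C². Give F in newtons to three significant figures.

F ≈ 1.92×10⁻⁷ N

On-axis field of dipole 1 at distance r: E = 2kp₁/r³. Force on dipole 2 is F = p₂·dE/dr (gradient along axis).
dE/dr = −6kp₁/r⁴, so |F| = 6kp₁p₂/r⁴ (attractive for aligned moments).
F = 6(8.99×10⁹)(1.21×10⁻¹¹)(6.30×10⁻¹¹)/(0.121)⁴ = 1.918×10⁻⁷ N.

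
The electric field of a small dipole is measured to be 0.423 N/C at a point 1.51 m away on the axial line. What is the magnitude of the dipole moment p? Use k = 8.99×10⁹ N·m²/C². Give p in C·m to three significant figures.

On axis E = 2kp/r³, so p = Er³/(2k).
p = (0.423)·(1.51)³ / (2·8.99×10⁹) = 8.100×10⁻¹¹ C·m.

p ≈ 8.10×10⁻¹¹ C·m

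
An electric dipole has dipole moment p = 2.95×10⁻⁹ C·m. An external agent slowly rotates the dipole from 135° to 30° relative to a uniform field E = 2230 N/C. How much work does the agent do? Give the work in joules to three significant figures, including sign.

W ≈ -1.03×10⁻⁵ J

W_ext = ΔU = U(θ₂) − U(θ₁) = −pE cosθ₂ − (−pE cosθ₁) = pE(cosθ₁ − cosθ₂).
W = (2.95×10⁻⁹)(2230)·(cos135° − cos30°) = (6.578×10⁻⁶)·(-1.5731) = -1.035×10⁻⁵ J.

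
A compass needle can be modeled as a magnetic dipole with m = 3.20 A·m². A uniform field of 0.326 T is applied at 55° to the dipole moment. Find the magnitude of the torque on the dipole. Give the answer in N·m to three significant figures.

τ ≈ 0.855 N·m

Torque on a magnetic dipole: τ = mB sinθ.
τ = (3.20)(0.326)·sin55° = 0.8545 N·m.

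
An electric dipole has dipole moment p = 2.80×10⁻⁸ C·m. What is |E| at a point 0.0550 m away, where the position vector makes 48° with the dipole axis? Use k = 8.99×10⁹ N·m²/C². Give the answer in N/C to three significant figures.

At angle θ the dipole field magnitude is E = (kp/r³)·√(1 + 3cos²θ).
kp/r³ = (8.99×10⁹)(2.80×10⁻⁸) / (0.0550)³ = 1.513×10⁶ N/C.
√(1 + 3cos²48°) = √(1 + 3·0.4477) = √2.3432 ≈ 1.5308.
E ≈ 1.513×10⁶ × 1.531 = 2.316×10⁶ N/C.

E ≈ 2.32×10⁶ N/C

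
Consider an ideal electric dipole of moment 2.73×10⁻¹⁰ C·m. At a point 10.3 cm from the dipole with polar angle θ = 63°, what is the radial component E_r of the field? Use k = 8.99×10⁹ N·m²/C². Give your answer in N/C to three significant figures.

E_r ≈ 2040 N/C

For a dipole, E_r = (2kp cosθ)/r³.
kp/r³ = (8.99×10⁹)(2.73×10⁻¹⁰)/(0.103)³ = 2246 N/C.
E_r = 2·2246·cos63° = 2039 N/C.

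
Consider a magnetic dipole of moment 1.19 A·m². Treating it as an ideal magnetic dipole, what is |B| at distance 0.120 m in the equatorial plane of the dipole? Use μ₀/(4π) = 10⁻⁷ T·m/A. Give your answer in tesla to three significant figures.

B ≈ 6.89×10⁻⁵ T

In the equatorial plane B = (μ₀/4π)·m/r³ (half the axial value).
B = (10⁻⁷)·(1.19) / (0.120)³ = 6.887×10⁻⁵ T.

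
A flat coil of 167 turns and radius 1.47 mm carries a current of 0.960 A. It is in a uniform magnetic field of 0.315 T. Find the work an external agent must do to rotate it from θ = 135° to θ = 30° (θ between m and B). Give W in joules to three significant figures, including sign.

m = NIA = NIπa² = 167·(0.960)·π·(0.00147)² = 0.001088 A·m².
W_ext = ΔU = −mB cosθ₂ + mB cosθ₁ = mB(cosθ₁ − cosθ₂).
W = (0.001088)(0.315)·(cos135° − cos30°) = (3.427×10⁻⁴)·(-1.5731) = -5.391×10⁻⁴ J.

W ≈ -5.39×10⁻⁴ J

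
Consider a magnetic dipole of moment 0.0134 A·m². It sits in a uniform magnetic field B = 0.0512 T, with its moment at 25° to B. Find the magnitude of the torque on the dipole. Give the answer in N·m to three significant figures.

τ ≈ 2.90×10⁻⁴ N·m

Torque on a magnetic dipole: τ = mB sinθ.
τ = (0.0134)(0.0512)·sin25° = 2.899×10⁻⁴ N·m.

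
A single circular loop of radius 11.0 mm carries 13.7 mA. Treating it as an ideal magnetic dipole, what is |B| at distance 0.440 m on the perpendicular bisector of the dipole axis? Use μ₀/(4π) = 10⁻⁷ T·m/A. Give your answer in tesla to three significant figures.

B ≈ 6.11×10⁻¹² T

Magnetic moment m = IA = Iπa² = (0.0137)·π·(0.0110)² = 5.208×10⁻⁶ A·m².
In the equatorial plane B = (μ₀/4π)·m/r³ (half the axial value).
B = (10⁻⁷)·(5.208×10⁻⁶) / (0.440)³ = 6.114×10⁻¹² T.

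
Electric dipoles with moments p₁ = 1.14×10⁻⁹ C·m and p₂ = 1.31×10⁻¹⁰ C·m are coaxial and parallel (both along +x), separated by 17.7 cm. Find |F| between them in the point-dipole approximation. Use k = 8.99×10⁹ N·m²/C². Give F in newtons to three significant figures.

F ≈ 8.21×10⁻⁶ N

On-axis field of dipole 1 at distance r: E = 2kp₁/r³. Force on dipole 2 is F = p₂·dE/dr (gradient along axis).
dE/dr = −6kp₁/r⁴, so |F| = 6kp₁p₂/r⁴ (attractive for aligned moments).
F = 6(8.99×10⁹)(1.14×10⁻⁹)(1.31×10⁻¹⁰)/(0.177)⁴ = 8.207×10⁻⁶ N.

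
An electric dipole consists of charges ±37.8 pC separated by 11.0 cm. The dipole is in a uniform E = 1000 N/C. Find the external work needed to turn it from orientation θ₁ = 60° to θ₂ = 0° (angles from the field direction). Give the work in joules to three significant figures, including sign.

Dipole moment p = qd = (3.78×10⁻¹¹ C)(0.110 m) = 4.158×10⁻¹² C·m.
W_ext = ΔU = U(θ₂) − U(θ₁) = −pE cosθ₂ − (−pE cosθ₁) = pE(cosθ₁ − cosθ₂).
W = (4.158×10⁻¹²)(1000)·(cos60° − cos0°) = (4.158×10⁻⁹)·(-0.5000) = -2.079×10⁻⁹ J.

W ≈ -2.08×10⁻⁹ J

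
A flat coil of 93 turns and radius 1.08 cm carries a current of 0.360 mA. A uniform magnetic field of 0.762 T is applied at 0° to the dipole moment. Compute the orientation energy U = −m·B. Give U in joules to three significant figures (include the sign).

m = NIA = NIπa² = 93·(3.60×10⁻⁴)·π·(0.0108)² = 1.227×10⁻⁵ A·m².
U = −m·B = −mB cosθ.
U = −(1.227×10⁻⁵)(0.762)·cos0° = -9.350×10⁻⁶ J.

U ≈ -9.35×10⁻⁶ J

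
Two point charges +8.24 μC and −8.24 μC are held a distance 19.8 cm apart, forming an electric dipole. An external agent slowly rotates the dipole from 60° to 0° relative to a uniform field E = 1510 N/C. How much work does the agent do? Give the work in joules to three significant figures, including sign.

Dipole moment p = qd = (8.24×10⁻⁶ C)(0.198 m) = 1.632×10⁻⁶ C·m.
W_ext = ΔU = U(θ₂) − U(θ₁) = −pE cosθ₂ − (−pE cosθ₁) = pE(cosθ₁ − cosθ₂).
W = (1.632×10⁻⁶)(1510)·(cos60° − cos0°) = (0.002464)·(-0.5000) = -0.001232 J.

W ≈ -0.00123 J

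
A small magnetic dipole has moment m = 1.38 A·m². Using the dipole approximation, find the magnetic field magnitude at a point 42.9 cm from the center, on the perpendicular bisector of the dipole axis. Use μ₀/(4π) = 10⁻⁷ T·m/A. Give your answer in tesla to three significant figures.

In the equatorial plane B = (μ₀/4π)·m/r³ (half the axial value).
B = (10⁻⁷)·(1.38) / (0.429)³ = 1.748×10⁻⁶ T.

B ≈ 1.75×10⁻⁶ T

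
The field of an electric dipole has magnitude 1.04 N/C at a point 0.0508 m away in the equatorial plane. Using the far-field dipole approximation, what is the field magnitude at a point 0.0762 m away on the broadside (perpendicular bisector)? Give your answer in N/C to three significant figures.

E ≈ 0.308 N/C

Dipole fields scale as 1/r³ in the far field; the geometry is the same at both points.
E₂ = E₁ · (r₁/r₂)³ = 1.04 · (0.0508/0.0762)³.
(r₁/r₂)³ = (0.6667)³ = 0.2963.
E₂ ≈ 0.3081 N/C.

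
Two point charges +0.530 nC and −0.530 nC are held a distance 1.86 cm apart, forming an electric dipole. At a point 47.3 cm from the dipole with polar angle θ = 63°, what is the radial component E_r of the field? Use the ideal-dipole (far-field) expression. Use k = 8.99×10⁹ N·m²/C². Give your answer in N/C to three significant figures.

Dipole moment p = qd = (5.30×10⁻¹⁰ C)(0.0186 m) = 9.858×10⁻¹² C·m.
For a dipole, E_r = (2kp cosθ)/r³.
kp/r³ = (8.99×10⁹)(9.858×10⁻¹²)/(0.473)³ = 0.8375 N/C.
E_r = 2·0.8375·cos63° = 0.7604 N/C.

E_r ≈ 0.760 N/C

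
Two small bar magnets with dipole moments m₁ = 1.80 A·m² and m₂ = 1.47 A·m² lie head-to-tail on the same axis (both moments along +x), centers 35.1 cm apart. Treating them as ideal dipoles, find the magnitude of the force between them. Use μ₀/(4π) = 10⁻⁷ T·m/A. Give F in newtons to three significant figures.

F ≈ 1.05×10⁻⁴ N

On-axis B of dipole 1: B = (μ₀/4π)·2m₁/r³. Force on dipole 2: F = m₂·dB/dr.
dB/dr = −(μ₀/4π)·6m₁/r⁴, so |F| = (μ₀/4π)·6m₁m₂/r⁴.
F = 6(10⁻⁷)(1.80)(1.47)/(0.351)⁴ = 1.046×10⁻⁴ N.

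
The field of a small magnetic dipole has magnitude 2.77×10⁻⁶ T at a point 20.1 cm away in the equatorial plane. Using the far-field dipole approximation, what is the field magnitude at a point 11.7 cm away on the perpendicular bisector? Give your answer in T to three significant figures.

B ≈ 1.40×10⁻⁵ T

Dipole fields scale as 1/r³ in the far field; the geometry is the same at both points.
B₂ = B₁ · (r₁/r₂)³ = 2.77×10⁻⁶ · (20.1/11.7)³.
(r₁/r₂)³ = (1.718)³ = 5.07.
B₂ ≈ 1.404×10⁻⁵ T.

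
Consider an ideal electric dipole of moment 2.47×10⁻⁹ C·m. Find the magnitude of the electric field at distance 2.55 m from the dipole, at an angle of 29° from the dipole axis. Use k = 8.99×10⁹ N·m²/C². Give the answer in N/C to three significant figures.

At angle θ the dipole field magnitude is E = (kp/r³)·√(1 + 3cos²θ).
kp/r³ = (8.99×10⁹)(2.47×10⁻⁹) / (2.55)³ = 1.339 N/C.
√(1 + 3cos²29°) = √(1 + 3·0.7650) = √3.2949 ≈ 1.8152.
E ≈ 1.339 × 1.815 = 2.431 N/C.

E ≈ 2.43 N/C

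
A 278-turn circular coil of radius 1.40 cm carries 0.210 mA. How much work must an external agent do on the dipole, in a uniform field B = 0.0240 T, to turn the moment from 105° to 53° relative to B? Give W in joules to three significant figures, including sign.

W ≈ -7.43×10⁻⁷ J

m = NIA = NIπa² = 278·(2.10×10⁻⁴)·π·(0.0140)² = 3.595×10⁻⁵ A·m².
W_ext = ΔU = −mB cosθ₂ + mB cosθ₁ = mB(cosθ₁ − cosθ₂).
W = (3.595×10⁻⁵)(0.0240)·(cos105° − cos53°) = (8.628×10⁻⁷)·(-0.8606) = -7.426×10⁻⁷ J.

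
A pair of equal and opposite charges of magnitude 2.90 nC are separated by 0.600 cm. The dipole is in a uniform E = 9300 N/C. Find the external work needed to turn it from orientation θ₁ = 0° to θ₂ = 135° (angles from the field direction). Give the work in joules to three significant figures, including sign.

W ≈ 2.76×10⁻⁷ J

Dipole moment p = qd = (2.90×10⁻⁹ C)(0.00600 m) = 1.74×10⁻¹¹ C·m.
W_ext = ΔU = U(θ₂) − U(θ₁) = −pE cosθ₂ − (−pE cosθ₁) = pE(cosθ₁ − cosθ₂).
W = (1.74×10⁻¹¹)(9300)·(cos0° − cos135°) = (1.618×10⁻⁷)·(+1.7071) = 2.762×10⁻⁷ J.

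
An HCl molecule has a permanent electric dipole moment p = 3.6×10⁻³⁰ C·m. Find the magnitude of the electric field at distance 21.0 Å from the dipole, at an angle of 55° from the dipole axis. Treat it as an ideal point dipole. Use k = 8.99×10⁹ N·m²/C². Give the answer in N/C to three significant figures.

E ≈ 4.93×10⁶ N/C

At angle θ the dipole field magnitude is E = (kp/r³)·√(1 + 3cos²θ).
kp/r³ = (8.99×10⁹)(3.60×10⁻³⁰) / (2.10×10⁻⁹)³ = 3.495×10⁶ N/C.
√(1 + 3cos²55°) = √(1 + 3·0.3290) = √1.9870 ≈ 1.4096.
E ≈ 3.495×10⁶ × 1.410 = 4.926×10⁶ N/C.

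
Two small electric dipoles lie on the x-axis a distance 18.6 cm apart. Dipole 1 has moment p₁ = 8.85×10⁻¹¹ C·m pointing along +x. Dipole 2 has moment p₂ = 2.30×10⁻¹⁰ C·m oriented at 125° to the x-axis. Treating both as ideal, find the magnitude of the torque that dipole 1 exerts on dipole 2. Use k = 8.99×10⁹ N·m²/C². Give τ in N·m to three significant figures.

τ ≈ 4.66×10⁻⁸ N·m

The second dipole sits on the axis of the first, so the field there is axial: E₁ = 2kp₁/r³ along +x.
E₁ = 2(8.99×10⁹)(8.85×10⁻¹¹)/(0.186)³ = 247.3 N/C.
Torque on the second dipole: τ = p₂ E₁ sinθ.
τ = (2.30×10⁻¹⁰)(247.3)·sin125° = 4.659×10⁻⁸ N·m.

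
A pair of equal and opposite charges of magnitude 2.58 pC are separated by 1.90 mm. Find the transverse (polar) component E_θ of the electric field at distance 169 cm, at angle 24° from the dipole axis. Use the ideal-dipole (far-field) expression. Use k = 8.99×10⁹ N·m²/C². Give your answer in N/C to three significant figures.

Dipole moment p = qd = (2.58×10⁻¹² C)(0.00190 m) = 4.902×10⁻¹⁵ C·m.
For a dipole, E_θ = (kp sinθ)/r³.
kp/r³ = (8.99×10⁹)(4.902×10⁻¹⁵)/(1.69)³ = 9.130×10⁻⁶ N/C.
E_θ = 9.130×10⁻⁶·sin24° = 3.714×10⁻⁶ N/C.

E_θ ≈ 3.71×10⁻⁶ N/C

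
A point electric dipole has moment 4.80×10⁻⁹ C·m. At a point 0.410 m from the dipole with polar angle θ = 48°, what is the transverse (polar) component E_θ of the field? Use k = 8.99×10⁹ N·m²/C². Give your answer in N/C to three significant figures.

For a dipole, E_θ = (kp sinθ)/r³.
kp/r³ = (8.99×10⁹)(4.80×10⁻⁹)/(0.410)³ = 626.1 N/C.
E_θ = 626.1·sin48° = 465.3 N/C.

E_θ ≈ 465 N/C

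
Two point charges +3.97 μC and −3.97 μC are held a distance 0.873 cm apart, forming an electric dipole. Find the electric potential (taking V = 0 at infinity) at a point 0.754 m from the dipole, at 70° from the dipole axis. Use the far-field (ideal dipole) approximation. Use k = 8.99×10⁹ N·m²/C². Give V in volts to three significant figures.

V ≈ 187 V

Dipole moment p = qd = (3.97×10⁻⁶ C)(0.00873 m) = 3.466×10⁻⁸ C·m.
The dipole potential is V = kp cosθ / r².
V = (8.99×10⁹)(3.466×10⁻⁸)·cos70° / (0.754)² = 187.5 V.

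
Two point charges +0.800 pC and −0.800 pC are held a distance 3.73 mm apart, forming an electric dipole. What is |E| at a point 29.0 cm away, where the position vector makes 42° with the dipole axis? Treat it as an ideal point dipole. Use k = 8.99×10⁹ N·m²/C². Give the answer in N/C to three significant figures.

E ≈ 0.00179 N/C

Dipole moment p = qd = (8.00×10⁻¹³ C)(0.00373 m) = 2.984×10⁻¹⁵ C·m.
At angle θ the dipole field magnitude is E = (kp/r³)·√(1 + 3cos²θ).
kp/r³ = (8.99×10⁹)(2.984×10⁻¹⁵) / (0.290)³ = 0.001100 N/C.
√(1 + 3cos²42°) = √(1 + 3·0.5523) = √2.6568 ≈ 1.6300.
E ≈ 0.001100 × 1.630 = 0.001793 N/C.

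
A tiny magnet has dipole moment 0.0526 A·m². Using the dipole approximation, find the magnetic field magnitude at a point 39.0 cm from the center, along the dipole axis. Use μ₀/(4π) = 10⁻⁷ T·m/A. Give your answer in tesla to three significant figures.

On axis B = (μ₀/4π)·2m/r³.
B = 2·(10⁻⁷)·(0.0526) / (0.390)³ = 1.773×10⁻⁷ T.

B ≈ 1.77×10⁻⁷ T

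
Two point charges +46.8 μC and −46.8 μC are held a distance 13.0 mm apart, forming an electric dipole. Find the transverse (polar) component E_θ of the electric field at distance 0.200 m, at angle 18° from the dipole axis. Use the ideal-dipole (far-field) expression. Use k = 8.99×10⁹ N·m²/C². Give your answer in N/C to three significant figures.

E_θ ≈ 2.11×10⁵ N/C

Dipole moment p = qd = (4.68×10⁻⁵ C)(0.0130 m) = 6.084×10⁻⁷ C·m.
For a dipole, E_θ = (kp sinθ)/r³.
kp/r³ = (8.99×10⁹)(6.084×10⁻⁷)/(0.200)³ = 6.837×10⁵ N/C.
E_θ = 6.837×10⁵·sin18° = 2.113×10⁵ N/C.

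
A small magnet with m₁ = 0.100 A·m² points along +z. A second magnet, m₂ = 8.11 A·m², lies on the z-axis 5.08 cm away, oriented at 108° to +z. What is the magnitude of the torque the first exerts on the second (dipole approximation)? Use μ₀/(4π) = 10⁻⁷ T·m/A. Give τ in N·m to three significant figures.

τ ≈ 0.00118 N·m

Dipole B is on the axis of dipole A, so B₁ there is axial: B₁ = (μ₀/4π)·2m₁/r³ along +z.
B₁ = 2(10⁻⁷)(0.100)/(0.0508)³ = 1.526×10⁻⁴ T.
τ = m₂ B₁ sinθ.
τ = (8.11)(1.526×10⁻⁴)·sin108° = 0.001177 N·m.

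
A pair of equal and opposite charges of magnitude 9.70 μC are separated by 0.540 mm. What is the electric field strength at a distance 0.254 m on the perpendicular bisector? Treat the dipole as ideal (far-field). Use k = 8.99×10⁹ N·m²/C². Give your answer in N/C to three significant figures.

E ≈ 2870 N/C

Dipole moment p = qd = (9.70×10⁻⁶ C)(5.40×10⁻⁴ m) = 5.238×10⁻⁹ C·m.
In the equatorial plane E = kp/r³.
E = (8.99×10⁹)(5.238×10⁻⁹) / (0.254)³ = 2874 N/C.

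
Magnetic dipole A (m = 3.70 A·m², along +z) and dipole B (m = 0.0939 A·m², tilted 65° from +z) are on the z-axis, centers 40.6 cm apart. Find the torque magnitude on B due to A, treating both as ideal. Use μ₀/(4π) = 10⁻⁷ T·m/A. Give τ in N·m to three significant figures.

Dipole B is on the axis of dipole A, so B₁ there is axial: B₁ = (μ₀/4π)·2m₁/r³ along +z.
B₁ = 2(10⁻⁷)(3.70)/(0.406)³ = 1.106×10⁻⁵ T.
τ = m₂ B₁ sinθ.
τ = (0.0939)(1.106×10⁻⁵)·sin65° = 9.410×10⁻⁷ N·m.

τ ≈ 9.41×10⁻⁷ N·m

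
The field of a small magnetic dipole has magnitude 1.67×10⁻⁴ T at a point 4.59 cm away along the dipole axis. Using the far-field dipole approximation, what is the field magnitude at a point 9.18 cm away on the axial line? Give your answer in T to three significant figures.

B ≈ 2.09×10⁻⁵ T

Dipole fields scale as 1/r³ in the far field; the geometry is the same at both points.
B₂ = B₁ · (r₁/r₂)³ = 1.67×10⁻⁴ · (4.59/9.18)³.
(r₁/r₂)³ = (0.5)³ = 0.125.
B₂ ≈ 2.088×10⁻⁵ T.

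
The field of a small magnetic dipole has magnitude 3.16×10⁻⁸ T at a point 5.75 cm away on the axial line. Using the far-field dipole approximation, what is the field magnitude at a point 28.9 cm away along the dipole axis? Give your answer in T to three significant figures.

B ≈ 2.49×10⁻¹⁰ T

Dipole fields scale as 1/r³ in the far field; the geometry is the same at both points.
B₂ = B₁ · (r₁/r₂)³ = 3.16×10⁻⁸ · (5.75/28.9)³.
(r₁/r₂)³ = (0.199)³ = 0.007876.
B₂ ≈ 2.489×10⁻¹⁰ T.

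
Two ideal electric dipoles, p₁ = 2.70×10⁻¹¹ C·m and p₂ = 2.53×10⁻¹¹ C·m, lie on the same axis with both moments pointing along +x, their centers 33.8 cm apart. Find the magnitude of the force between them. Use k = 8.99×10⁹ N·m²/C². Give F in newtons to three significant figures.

F ≈ 2.82×10⁻⁹ N

On-axis field of dipole 1 at distance r: E = 2kp₁/r³. Force on dipole 2 is F = p₂·dE/dr (gradient along axis).
dE/dr = −6kp₁/r⁴, so |F| = 6kp₁p₂/r⁴ (attractive for aligned moments).
F = 6(8.99×10⁹)(2.70×10⁻¹¹)(2.53×10⁻¹¹)/(0.338)⁴ = 2.823×10⁻⁹ N.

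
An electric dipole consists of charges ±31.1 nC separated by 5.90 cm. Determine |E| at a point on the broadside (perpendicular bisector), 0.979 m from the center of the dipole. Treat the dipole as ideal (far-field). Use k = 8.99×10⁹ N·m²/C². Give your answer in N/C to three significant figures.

E ≈ 17.6 N/C

Dipole moment p = qd = (3.11×10⁻⁸ C)(0.0590 m) = 1.835×10⁻⁹ C·m.
On the perpendicular bisector E = kp/r³ (half the axial value at the same distance).
E = (8.99×10⁹)(1.835×10⁻⁹) / (0.979)³ = 17.58 N/C.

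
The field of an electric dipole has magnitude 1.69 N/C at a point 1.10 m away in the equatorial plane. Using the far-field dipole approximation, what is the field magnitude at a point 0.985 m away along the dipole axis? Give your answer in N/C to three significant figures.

Dipole fields scale as 1/r³ in the far field.
The axial field is twice the equatorial field at the same r, so the geometry factor is 2/1.
E₂ = E₁ · (2/1) · (r₁/r₂)³ = 1.69 · 2 · (1.10/0.985)³.
(r₁/r₂)³ = (1.117)³ = 1.393.
E₂ ≈ 4.707 N/C.

E ≈ 4.71 N/C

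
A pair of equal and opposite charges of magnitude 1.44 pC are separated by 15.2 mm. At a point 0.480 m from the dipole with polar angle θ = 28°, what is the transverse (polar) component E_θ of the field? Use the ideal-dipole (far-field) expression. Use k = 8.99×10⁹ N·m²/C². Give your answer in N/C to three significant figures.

E_θ ≈ 8.35×10⁻⁴ N/C

Dipole moment p = qd = (1.44×10⁻¹² C)(0.0152 m) = 2.189×10⁻¹⁴ C·m.
For a dipole, E_θ = (kp sinθ)/r³.
kp/r³ = (8.99×10⁹)(2.189×10⁻¹⁴)/(0.480)³ = 0.001779 N/C.
E_θ = 0.001779·sin28° = 8.354×10⁻⁴ N/C.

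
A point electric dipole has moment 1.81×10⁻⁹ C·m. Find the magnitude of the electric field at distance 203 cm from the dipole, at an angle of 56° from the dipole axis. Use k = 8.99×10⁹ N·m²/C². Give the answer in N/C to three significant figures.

At angle θ the dipole field magnitude is E = (kp/r³)·√(1 + 3cos²θ).
kp/r³ = (8.99×10⁹)(1.81×10⁻⁹) / (2.03)³ = 1.945 N/C.
√(1 + 3cos²56°) = √(1 + 3·0.3127) = √1.9381 ≈ 1.3922.
E ≈ 1.945 × 1.392 = 2.708 N/C.

E ≈ 2.71 N/C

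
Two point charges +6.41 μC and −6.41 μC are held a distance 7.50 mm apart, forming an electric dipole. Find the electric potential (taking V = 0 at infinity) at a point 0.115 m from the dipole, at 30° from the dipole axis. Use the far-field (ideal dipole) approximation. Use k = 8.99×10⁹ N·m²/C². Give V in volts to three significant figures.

V ≈ 2.83×10⁴ V

Dipole moment p = qd = (6.41×10⁻⁶ C)(0.00750 m) = 4.808×10⁻⁸ C·m.
The dipole potential is V = kp cosθ / r².
V = (8.99×10⁹)(4.808×10⁻⁸)·cos30° / (0.115)² = 2.830×10⁴ V.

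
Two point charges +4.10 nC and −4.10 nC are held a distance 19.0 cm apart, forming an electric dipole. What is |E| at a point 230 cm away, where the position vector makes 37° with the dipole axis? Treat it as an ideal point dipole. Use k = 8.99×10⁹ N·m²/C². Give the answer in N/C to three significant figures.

Dipole moment p = qd = (4.10×10⁻⁹ C)(0.190 m) = 7.79×10⁻¹⁰ C·m.
At angle θ the dipole field magnitude is E = (kp/r³)·√(1 + 3cos²θ).
kp/r³ = (8.99×10⁹)(7.79×10⁻¹⁰) / (2.30)³ = 0.5756 N/C.
√(1 + 3cos²37°) = √(1 + 3·0.6378) = √2.9135 ≈ 1.7069.
E ≈ 0.5756 × 1.707 = 0.9825 N/C.

E ≈ 0.982 N/C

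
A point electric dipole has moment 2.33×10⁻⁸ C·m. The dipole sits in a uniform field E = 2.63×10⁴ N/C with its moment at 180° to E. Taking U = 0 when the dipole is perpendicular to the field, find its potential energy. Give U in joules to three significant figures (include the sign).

U = −p·E = −pE cosθ.
U = −(2.33×10⁻⁸)(2.63×10⁴)·cos180° = 6.128×10⁻⁴ J.

U ≈ 6.13×10⁻⁴ J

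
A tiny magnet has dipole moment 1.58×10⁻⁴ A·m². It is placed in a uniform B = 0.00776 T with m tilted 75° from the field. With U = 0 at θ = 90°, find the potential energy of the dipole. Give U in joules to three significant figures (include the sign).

U = −m·B = −mB cosθ.
U = −(1.58×10⁻⁴)(0.00776)·cos75° = -3.173×10⁻⁷ J.

U ≈ -3.17×10⁻⁷ J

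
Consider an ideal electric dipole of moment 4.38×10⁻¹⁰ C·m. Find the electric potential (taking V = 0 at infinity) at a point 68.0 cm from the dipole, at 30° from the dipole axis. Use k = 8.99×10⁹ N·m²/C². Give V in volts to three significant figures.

The dipole potential is V = kp cosθ / r².
V = (8.99×10⁹)(4.38×10⁻¹⁰)·cos30° / (0.680)² = 7.375 V.

V ≈ 7.37 V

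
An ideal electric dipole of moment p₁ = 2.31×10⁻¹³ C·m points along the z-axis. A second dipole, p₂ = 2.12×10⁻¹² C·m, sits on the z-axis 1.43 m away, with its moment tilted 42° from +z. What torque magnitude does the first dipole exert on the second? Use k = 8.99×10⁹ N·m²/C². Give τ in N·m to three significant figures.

τ ≈ 2.01×10⁻¹⁵ N·m

The second dipole sits on the axis of the first, so the field there is axial: E₁ = 2kp₁/r³ along +z.
E₁ = 2(8.99×10⁹)(2.31×10⁻¹³)/(1.43)³ = 0.001420 N/C.
Torque on the second dipole: τ = p₂ E₁ sinθ.
τ = (2.12×10⁻¹²)(0.001420)·sin42° = 2.015×10⁻¹⁵ N·m.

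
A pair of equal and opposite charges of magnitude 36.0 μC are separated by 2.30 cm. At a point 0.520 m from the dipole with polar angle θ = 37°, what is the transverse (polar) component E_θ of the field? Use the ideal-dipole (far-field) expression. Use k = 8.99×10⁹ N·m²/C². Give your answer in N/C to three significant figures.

E_θ ≈ 3.19×10⁴ N/C

Dipole moment p = qd = (3.60×10⁻⁵ C)(0.0230 m) = 8.28×10⁻⁷ C·m.
For a dipole, E_θ = (kp sinθ)/r³.
kp/r³ = (8.99×10⁹)(8.28×10⁻⁷)/(0.520)³ = 5.294×10⁴ N/C.
E_θ = 5.294×10⁴·sin37° = 3.186×10⁴ N/C.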